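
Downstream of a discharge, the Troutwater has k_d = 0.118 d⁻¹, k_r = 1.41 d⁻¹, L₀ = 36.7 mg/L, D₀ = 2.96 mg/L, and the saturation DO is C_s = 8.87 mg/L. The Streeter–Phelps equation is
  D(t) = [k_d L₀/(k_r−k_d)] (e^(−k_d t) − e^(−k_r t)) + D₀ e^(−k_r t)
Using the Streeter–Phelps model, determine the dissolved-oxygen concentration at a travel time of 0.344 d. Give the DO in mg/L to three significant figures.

k_d L₀/(k_r−k_d) = 0.118×36.7/(1.41−0.118) = 4.331/1.292 = 3.352 mg/L.
e^(−k_d t) = e^(−0.118×0.3440) = 0.9602; e^(−k_r t) = e^(−1.41×0.3440) = 0.6157.
D = 3.352 × (0.9602 − 0.6157) + 2.96 × 0.6157 = 1.155 + 1.822 = 2.977 mg/L.
DO = C_s − D = 8.87 − 2.977 = 5.893 mg/L.

DO ≈ 5.89 mg/L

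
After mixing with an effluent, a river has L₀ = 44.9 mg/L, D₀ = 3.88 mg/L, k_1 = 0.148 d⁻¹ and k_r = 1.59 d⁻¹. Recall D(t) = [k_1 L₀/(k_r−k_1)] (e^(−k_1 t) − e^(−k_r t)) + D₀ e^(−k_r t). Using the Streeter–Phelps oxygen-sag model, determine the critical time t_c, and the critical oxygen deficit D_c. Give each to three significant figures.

t_c ≈ 0.367 d; D_c ≈ 3.96 mg/L

t_c = [1/(k_r−k_1)] ln[(k_r/k_1)(1 − D₀(k_r−k_1)/(k_1 L₀))]
= [1/(1.59−0.148)] ln[(1.59/0.148)(1 − 3.88×1.442/(0.148×44.9))]
= (1/1.442) ln[10.74 × 0.1580] = 0.6935 × ln(1.698) = 0.6935 × 0.5294 = 0.3671 d.
D_c = (k_1/k_r) L₀ e^(−k_1 t_c) = (0.148/1.59) × 44.9 × e^(−0.148×0.3671) = 0.09308 × 44.9 × 0.9471 = 3.958 mg/L.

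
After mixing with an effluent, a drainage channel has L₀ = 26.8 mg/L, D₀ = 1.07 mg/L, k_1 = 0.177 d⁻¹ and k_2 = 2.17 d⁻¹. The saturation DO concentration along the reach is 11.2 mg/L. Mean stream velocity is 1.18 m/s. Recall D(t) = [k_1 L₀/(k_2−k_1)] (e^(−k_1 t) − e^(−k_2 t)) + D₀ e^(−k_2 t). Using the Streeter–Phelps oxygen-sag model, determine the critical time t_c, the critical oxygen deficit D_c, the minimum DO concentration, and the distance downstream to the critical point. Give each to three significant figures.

t_c ≈ 0.958 d; D_c ≈ 1.85 mg/L; min DO ≈ 9.35 mg/L; x_c ≈ 97.7 km

t_c = [1/(k_2−k_1)] ln[(k_2/k_1)(1 − D₀(k_2−k_1)/(k_1 L₀))]
= [1/(2.17−0.177)] ln[(2.17/0.177)(1 − 1.07×1.993/(0.177×26.8))]
= (1/1.993) ln[12.26 × 0.5504] = 0.5018 × ln(6.748) = 0.5018 × 1.909 = 0.9580 d.
L(t_c) = L₀ e^(−k_1 t_c) = 26.8 × 0.8440 = 22.62 mg/L, and at the critical point k_2 D_c = k_1 L, so D_c = (0.177/2.17) × 22.62 = 1.845 mg/L.
Minimum DO = C_s − D_c = 11.2 − 1.845 = 9.355 mg/L.
x_c = v t_c = 1.18 m/s × 0.9580 d × 86400 s/d = 97670 m ≈ 97.7 km.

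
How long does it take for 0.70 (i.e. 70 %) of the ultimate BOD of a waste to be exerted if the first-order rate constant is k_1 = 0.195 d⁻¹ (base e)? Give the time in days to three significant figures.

y/L₀ = 1 − e^(−k_1 t) = 0.70 ⇒ e^(−k_1 t) = 0.300
t = −ln(0.300) / 0.195 = 1.204 / 0.195 = 6.174 d.

t ≈ 6.17 d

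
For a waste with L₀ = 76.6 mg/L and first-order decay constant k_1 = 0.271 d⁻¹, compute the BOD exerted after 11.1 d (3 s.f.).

y ≈ 72.8 mg/L

y_t = L₀(1 − e^(−k_1 t)) = 76.6 × (1 − e^(−0.271×11.1))
= 76.6 × (1 − 0.04939) = 76.6 × 0.9506 = 72.82 mg/L.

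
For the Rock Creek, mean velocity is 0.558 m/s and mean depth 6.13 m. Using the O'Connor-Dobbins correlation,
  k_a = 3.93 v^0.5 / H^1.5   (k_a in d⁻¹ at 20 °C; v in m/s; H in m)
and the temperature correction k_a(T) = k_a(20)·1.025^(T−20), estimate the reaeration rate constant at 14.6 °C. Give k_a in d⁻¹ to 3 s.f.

k_a(20) = 3.93 × 0.558^0.5 / 6.13^1.5 = 3.93 × 0.7470 / 15.18 = 0.1934 d⁻¹.
k_a(14.6) = 0.1934 × 1.025^(14.6−20) = 0.1934 × 0.8752 = 0.1693 d⁻¹.

k_a ≈ 0.169 d⁻¹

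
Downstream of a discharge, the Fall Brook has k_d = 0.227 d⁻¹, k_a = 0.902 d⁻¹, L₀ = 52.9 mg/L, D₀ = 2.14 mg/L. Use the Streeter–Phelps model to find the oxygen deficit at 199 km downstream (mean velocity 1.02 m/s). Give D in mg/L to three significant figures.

D ≈ 8.61 mg/L

Travel time t = x/v = 199 km / (1.02 m/s) = 199000 m / 1.02 m/s = 195100 s = 2.258 d.
k_d L₀/(k_a−k_d) = 0.227×52.9/(0.902−0.227) = 12.01/0.6750 = 17.79 mg/L.
e^(−k_d t) = e^(−0.227×2.258) = 0.5989; e^(−k_a t) = e^(−0.902×2.258) = 0.1304.
D = 17.79 × (0.5989 − 0.1304) + 2.14 × 0.1304 = 8.335 + 0.2792 = 8.614 mg/L.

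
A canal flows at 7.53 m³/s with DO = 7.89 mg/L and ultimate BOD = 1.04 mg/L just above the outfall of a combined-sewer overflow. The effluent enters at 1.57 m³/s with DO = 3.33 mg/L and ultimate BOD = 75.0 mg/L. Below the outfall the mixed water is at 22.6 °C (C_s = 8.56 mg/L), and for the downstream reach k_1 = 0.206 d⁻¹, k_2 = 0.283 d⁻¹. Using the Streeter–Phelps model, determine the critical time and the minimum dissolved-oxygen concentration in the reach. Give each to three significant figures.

t_c ≈ 3.60 d; minimum DO ≈ 3.78 mg/L

Mixed DO = (7.53×7.89 + 1.57×3.33)/(7.53+1.57) = 64.64/9.100 = 7.103 mg/L.
Mixed L₀ = (7.53×1.04 + 1.57×75.0)/(9.100) = 125.6/9.100 = 13.80 mg/L.
Initial deficit D₀ = C_s − DO₀ = 8.56 − 7.103 = 1.457 mg/L.
t_c = (1/0.07700) ln[(0.283/0.206)(1 − 1.457×0.07700/(0.206×13.80))] = 12.99 × ln(1.320) = 3.601 d.
D_c = (0.206/0.283) × 13.80 × e^(−0.206×3.601) = 0.7279 × 13.80 × 0.4762 = 4.784 mg/L.
Minimum DO = 8.56 − 4.784 = 3.776 mg/L.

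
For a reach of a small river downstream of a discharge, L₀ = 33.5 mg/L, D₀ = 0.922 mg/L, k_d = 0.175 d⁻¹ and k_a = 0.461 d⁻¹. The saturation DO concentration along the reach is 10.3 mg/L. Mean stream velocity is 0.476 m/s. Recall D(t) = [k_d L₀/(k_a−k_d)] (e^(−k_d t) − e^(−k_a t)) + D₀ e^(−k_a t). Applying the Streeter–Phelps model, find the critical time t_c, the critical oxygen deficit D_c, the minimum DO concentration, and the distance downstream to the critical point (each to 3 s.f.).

t_c = [1/(k_a−k_d)] ln[(k_a/k_d)(1 − D₀(k_a−k_d)/(k_d L₀))]
= [1/(0.461−0.175)] ln[(0.461/0.175)(1 − 0.922×0.2860/(0.175×33.5))]
= (1/0.2860) ln[2.634 × 0.9550] = 3.497 × ln(2.516) = 3.497 × 0.9226 = 3.226 d.
D_c = (k_d/k_a) L₀ e^(−k_d t_c) = (0.175/0.461) × 33.5 × e^(−0.175×3.226) = 0.3796 × 33.5 × 0.5686 = 7.231 mg/L.
Minimum DO = C_s − D_c = 10.3 − 7.231 = 3.069 mg/L.
x_c = v t_c = 0.476 m/s × 3.226 d × 86400 s/d = 132700 m ≈ 133 km.

t_c ≈ 3.23 d; D_c ≈ 7.23 mg/L; min DO ≈ 3.07 mg/L; x_c ≈ 133 km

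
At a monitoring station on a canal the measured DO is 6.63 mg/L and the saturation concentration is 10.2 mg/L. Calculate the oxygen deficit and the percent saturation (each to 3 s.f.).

D = C_s − C = 10.2 − 6.63 = 3.57 mg/L.
% saturation = 6.63/10.2 × 100 = 65.0 %.

D ≈ 3.57 mg/L; 65.0 % saturation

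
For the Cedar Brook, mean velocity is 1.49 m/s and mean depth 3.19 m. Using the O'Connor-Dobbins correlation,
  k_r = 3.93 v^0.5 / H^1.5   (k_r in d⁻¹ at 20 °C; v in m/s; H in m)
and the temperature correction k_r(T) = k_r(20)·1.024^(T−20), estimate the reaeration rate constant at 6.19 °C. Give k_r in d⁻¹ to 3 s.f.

k_r(20) = 3.93 × 1.49^0.5 / 3.19^1.5 = 3.93 × 1.221 / 5.698 = 0.8420 d⁻¹.
k_r(6.19) = 0.8420 × 1.024^(6.19−20) = 0.8420 × 0.7207 = 0.6068 d⁻¹.

k_r ≈ 0.607 d⁻¹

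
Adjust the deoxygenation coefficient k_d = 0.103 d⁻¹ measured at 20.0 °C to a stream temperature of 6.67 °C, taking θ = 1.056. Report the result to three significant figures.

k_d ≈ 0.0498 d⁻¹

k_d(T₂) = k_d(T₁) · θ^(T₂−T₁) = 0.103 × 1.056^(6.67−20.0)
= 0.103 × 1.056^-13.3 = 0.103 × 0.4837 = 0.04982 d⁻¹.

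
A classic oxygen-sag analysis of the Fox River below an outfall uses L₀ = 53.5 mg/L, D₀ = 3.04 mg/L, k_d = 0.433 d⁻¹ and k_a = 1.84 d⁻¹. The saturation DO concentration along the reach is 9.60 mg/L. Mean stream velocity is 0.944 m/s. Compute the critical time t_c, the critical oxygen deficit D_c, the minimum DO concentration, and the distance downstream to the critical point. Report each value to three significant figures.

With k_a/k_d = 4.249 and 1 − D₀(k_a−k_d)/(k_d L₀) = 0.8154,
t_c = ln(4.249 × 0.8154) / (1.84 − 0.433) = ln(3.465) / 1.407 = 1.243/1.407 = 0.8832 d.
L(t_c) = L₀ e^(−k_d t_c) = 53.5 × 0.6822 = 36.50 mg/L, and at the critical point k_a D_c = k_d L, so D_c = (0.433/1.84) × 36.50 = 8.589 mg/L.
Minimum DO = C_s − D_c = 9.60 − 8.589 = 1.011 mg/L.
x_c = v t_c = 0.944 m/s × 0.8832 d × 86400 s/d = 72030 m ≈ 72.0 km.

t_c ≈ 0.883 d; D_c ≈ 8.59 mg/L; min DO ≈ 1.01 mg/L; x_c ≈ 72.0 km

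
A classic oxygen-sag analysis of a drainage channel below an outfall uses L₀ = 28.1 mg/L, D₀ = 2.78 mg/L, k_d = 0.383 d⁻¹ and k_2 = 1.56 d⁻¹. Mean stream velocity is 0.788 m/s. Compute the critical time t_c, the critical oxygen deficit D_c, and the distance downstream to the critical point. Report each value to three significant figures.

With k_2/k_d = 4.073 and 1 − D₀(k_2−k_d)/(k_d L₀) = 0.6960,
t_c = ln(4.073 × 0.6960) / (1.56 − 0.383) = ln(2.835) / 1.177 = 1.042/1.177 = 0.8853 d.
D_c = (k_d/k_2) L₀ e^(−k_d t_c) = (0.383/1.56) × 28.1 × e^(−0.383×0.8853) = 0.2455 × 28.1 × 0.7124 = 4.915 mg/L.
x_c = v t_c = 0.788 m/s × 0.8853 d × 86400 s/d = 60270 m ≈ 60.3 km.

t_c ≈ 0.885 d; D_c ≈ 4.92 mg/L; x_c ≈ 60.3 km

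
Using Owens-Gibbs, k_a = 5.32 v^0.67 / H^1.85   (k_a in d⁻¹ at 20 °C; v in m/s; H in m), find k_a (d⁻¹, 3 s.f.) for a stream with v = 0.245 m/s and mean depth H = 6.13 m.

k_a ≈ 0.0724 d⁻¹

k_a = 5.32 × 0.245^0.67 / 6.13^1.85 = 5.32 × 0.3897 / 28.63 = 0.07242 d⁻¹.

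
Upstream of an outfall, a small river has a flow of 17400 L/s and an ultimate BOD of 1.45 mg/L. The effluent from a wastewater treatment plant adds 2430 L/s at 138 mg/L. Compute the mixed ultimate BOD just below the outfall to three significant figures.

18.2 mg/L

Flow-weighted mixing: C = (Q_r C_r + Q_w C_w)/(Q_r + Q_w)
= (17400×1.45 + 2430×138)/(17400 + 2430) = 360600/19830 = 18.18 mg/L.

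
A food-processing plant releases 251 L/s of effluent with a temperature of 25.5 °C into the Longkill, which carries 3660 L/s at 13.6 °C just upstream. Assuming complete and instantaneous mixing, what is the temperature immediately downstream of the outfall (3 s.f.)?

Flow-weighted mixing: C = (Q_r C_r + Q_w C_w)/(Q_r + Q_w)
= (3660×13.6 + 251×25.5)/(3660 + 251) = 56180/3911 = 14.36 °C.

14.4 °C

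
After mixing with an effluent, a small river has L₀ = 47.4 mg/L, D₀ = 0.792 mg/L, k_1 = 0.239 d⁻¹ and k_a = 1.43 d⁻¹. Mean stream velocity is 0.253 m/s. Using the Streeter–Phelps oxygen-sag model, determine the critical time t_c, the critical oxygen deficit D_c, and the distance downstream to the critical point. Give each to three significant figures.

With k_a/k_1 = 5.983 and 1 − D₀(k_a−k_1)/(k_1 L₀) = 0.9167,
t_c = ln(5.983 × 0.9167) / (1.43 − 0.239) = ln(5.485) / 1.191 = 1.702/1.191 = 1.429 d.
D_c = (k_1/k_a) L₀ e^(−k_1 t_c) = (0.239/1.43) × 47.4 × e^(−0.239×1.429) = 0.1671 × 47.4 × 0.7107 = 5.630 mg/L.
x_c = v t_c = 0.253 m/s × 1.429 d × 86400 s/d = 31240 m ≈ 31.2 km.

t_c ≈ 1.43 d; D_c ≈ 5.63 mg/L; x_c ≈ 31.2 km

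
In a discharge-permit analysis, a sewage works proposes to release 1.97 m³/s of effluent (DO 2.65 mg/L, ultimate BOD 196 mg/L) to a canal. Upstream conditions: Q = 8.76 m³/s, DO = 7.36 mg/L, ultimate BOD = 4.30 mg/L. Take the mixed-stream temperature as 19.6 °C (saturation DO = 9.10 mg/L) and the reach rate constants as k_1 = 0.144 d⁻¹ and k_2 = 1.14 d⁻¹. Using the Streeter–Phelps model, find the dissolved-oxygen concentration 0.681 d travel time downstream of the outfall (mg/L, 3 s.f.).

Mixed DO = (8.76×7.36 + 1.97×2.65)/(8.76+1.97) = 69.69/10.73 = 6.495 mg/L.
Mixed L₀ = (8.76×4.30 + 1.97×196)/(10.73) = 423.8/10.73 = 39.50 mg/L.
Initial deficit D₀ = C_s − DO₀ = 9.10 − 6.495 = 2.605 mg/L.
D(0.681) = [0.144×39.50/(1.14−0.144)](e^(−0.144×0.681) − e^(−1.14×0.681)) + 2.605 e^(−1.14×0.681)
= 5.710 × (0.9066 − 0.4601) + 2.605 × 0.4601 = 3.748 mg/L.
DO = 9.10 − 3.748 = 5.352 mg/L.

DO ≈ 5.35 mg/L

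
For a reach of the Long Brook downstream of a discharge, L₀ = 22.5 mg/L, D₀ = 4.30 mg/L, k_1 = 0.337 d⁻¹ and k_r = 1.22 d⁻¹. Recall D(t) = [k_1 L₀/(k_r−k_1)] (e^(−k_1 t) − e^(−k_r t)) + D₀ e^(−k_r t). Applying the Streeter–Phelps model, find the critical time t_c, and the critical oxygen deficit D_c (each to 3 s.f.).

t_c ≈ 0.670 d; D_c ≈ 4.96 mg/L

t_c = [1/(k_r−k_1)] ln[(k_r/k_1)(1 − D₀(k_r−k_1)/(k_1 L₀))]
= [1/(1.22−0.337)] ln[(1.22/0.337)(1 − 4.30×0.8830/(0.337×22.5))]
= (1/0.8830) ln[3.620 × 0.4993] = 1.133 × ln(1.807) = 1.133 × 0.5919 = 0.6703 d.
L(t_c) = L₀ e^(−k_1 t_c) = 22.5 × 0.7978 = 17.95 mg/L, and at the critical point k_r D_c = k_1 L, so D_c = (0.337/1.22) × 17.95 = 4.958 mg/L.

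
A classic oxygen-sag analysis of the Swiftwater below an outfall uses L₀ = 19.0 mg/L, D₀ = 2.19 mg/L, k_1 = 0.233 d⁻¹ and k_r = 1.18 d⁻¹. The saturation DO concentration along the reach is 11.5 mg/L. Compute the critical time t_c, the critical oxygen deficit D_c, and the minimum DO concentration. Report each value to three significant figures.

With k_r/k_1 = 5.064 and 1 − D₀(k_r−k_1)/(k_1 L₀) = 0.5315,
t_c = ln(5.064 × 0.5315) / (1.18 − 0.233) = ln(2.692) / 0.9470 = 0.9902/0.9470 = 1.046 d.
D_c = (k_1/k_r) L₀ e^(−k_1 t_c) = (0.233/1.18) × 19.0 × e^(−0.233×1.046) = 0.1975 × 19.0 × 0.7838 = 2.940 mg/L.
Minimum DO = C_s − D_c = 11.5 − 2.940 = 8.560 mg/L.

t_c ≈ 1.05 d; D_c ≈ 2.94 mg/L; min DO ≈ 8.56 mg/L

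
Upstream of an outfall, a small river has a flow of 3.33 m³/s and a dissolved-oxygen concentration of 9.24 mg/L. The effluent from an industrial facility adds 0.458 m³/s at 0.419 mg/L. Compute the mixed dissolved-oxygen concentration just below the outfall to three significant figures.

Flow-weighted mixing: C = (Q_r C_r + Q_w C_w)/(Q_r + Q_w)
= (3.33×9.24 + 0.458×0.419)/(3.33 + 0.458) = 30.96/3.788 = 8.173 mg/L.

8.17 mg/L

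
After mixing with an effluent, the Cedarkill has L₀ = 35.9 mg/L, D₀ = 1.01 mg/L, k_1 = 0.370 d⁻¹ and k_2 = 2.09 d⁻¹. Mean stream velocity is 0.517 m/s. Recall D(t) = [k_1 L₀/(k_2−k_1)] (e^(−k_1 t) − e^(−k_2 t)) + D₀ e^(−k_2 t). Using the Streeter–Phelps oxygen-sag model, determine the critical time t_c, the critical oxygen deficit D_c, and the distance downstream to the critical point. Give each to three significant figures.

At the critical point dD/dt = 0, so k_1 L₀ e^(−k_1 t) = k_2 D. Substituting D(t) from the Streeter–Phelps equation and solving for t gives
t_c = ln[(k_2/k_1)(1 − D₀(k_2−k_1)/(k_1 L₀))] / (k_2−k_1).
Here k_2−k_1 = 1.720 d⁻¹ and 1 − D₀(k_2−k_1)/(k_1 L₀) = 1 − 1.01×1.720/(0.370×35.9) = 0.8692, so
t_c = ln(5.649 × 0.8692) / 1.720 = 1.591 / 1.720 = 0.9251 d.
L(t_c) = L₀ e^(−k_1 t_c) = 35.9 × 0.7101 = 25.49 mg/L, and at the critical point k_2 D_c = k_1 L, so D_c = (0.370/2.09) × 25.49 = 4.513 mg/L.
x_c = v t_c = 0.517 m/s × 0.9251 d × 86400 s/d = 41330 m ≈ 41.3 km.

t_c ≈ 0.925 d; D_c ≈ 4.51 mg/L; x_c ≈ 41.3 km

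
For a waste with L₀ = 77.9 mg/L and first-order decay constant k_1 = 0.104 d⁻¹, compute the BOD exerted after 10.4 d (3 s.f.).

y ≈ 51.5 mg/L

y_t = L₀(1 − e^(−k_1 t)) = 77.9 × (1 − e^(−0.104×10.4))
= 77.9 × (1 − 0.3391) = 77.9 × 0.6609 = 51.49 mg/L.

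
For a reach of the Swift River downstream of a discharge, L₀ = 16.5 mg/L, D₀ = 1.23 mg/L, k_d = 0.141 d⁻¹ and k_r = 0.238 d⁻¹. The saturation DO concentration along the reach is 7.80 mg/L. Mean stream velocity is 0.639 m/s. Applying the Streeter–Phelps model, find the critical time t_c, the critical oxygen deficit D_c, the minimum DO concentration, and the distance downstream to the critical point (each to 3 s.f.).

t_c ≈ 4.85 d; D_c ≈ 4.93 mg/L; min DO ≈ 2.87 mg/L; x_c ≈ 268 km

t_c = [1/(k_r−k_d)] ln[(k_r/k_d)(1 − D₀(k_r−k_d)/(k_d L₀))]
= [1/(0.238−0.141)] ln[(0.238/0.141)(1 − 1.23×0.09700/(0.141×16.5))]
= (1/0.09700) ln[1.688 × 0.9487] = 10.31 × ln(1.601) = 10.31 × 0.4709 = 4.854 d.
D_c = (k_d/k_r) L₀ e^(−k_d t_c) = (0.141/0.238) × 16.5 × e^(−0.141×4.854) = 0.5924 × 16.5 × 0.5044 = 4.930 mg/L.
Minimum DO = C_s − D_c = 7.80 − 4.930 = 2.870 mg/L.
x_c = v t_c = 0.639 m/s × 4.854 d × 86400 s/d = 268000 m ≈ 268 km.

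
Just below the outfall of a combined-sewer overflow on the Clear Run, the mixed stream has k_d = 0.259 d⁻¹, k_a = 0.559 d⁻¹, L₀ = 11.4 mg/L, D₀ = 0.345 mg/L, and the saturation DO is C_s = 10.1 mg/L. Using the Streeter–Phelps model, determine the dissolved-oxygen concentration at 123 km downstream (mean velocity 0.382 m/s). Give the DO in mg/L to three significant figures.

Travel time t = x/v = 123 km / (0.382 m/s) = 123000 m / 0.382 m/s = 322000 s = 3.727 d.
k_d L₀/(k_a−k_d) = 0.259×11.4/(0.559−0.259) = 2.953/0.3000 = 9.842 mg/L.
e^(−k_d t) = e^(−0.259×3.727) = 0.3809; e^(−k_a t) = e^(−0.559×3.727) = 0.1245.
D = 9.842 × (0.3809 − 0.1245) + 0.345 × 0.1245 = 2.523 + 0.04296 = 2.566 mg/L.
DO = C_s − D = 10.1 − 2.566 = 7.534 mg/L.

DO ≈ 7.53 mg/L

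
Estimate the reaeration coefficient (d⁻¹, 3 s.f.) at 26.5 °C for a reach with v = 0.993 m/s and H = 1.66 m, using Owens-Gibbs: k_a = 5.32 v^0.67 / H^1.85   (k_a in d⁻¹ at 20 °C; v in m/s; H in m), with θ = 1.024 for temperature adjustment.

k_a(20) = 5.32 × 0.993^0.67 / 1.66^1.85 = 5.32 × 0.9953 / 2.554 = 2.073 d⁻¹.
k_a(26.5) = 2.073 × 1.024^(26.5−20) = 2.073 × 1.167 = 2.419 d⁻¹.

k_a ≈ 2.42 d⁻¹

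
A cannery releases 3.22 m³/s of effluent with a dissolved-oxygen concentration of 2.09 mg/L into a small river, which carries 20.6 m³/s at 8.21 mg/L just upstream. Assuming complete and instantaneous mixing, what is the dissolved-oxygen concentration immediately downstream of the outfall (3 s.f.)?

7.38 mg/L

Flow-weighted mixing: C = (Q_r C_r + Q_w C_w)/(Q_r + Q_w)
= (20.6×8.21 + 3.22×2.09)/(20.6 + 3.22) = 175.9/23.82 = 7.383 mg/L.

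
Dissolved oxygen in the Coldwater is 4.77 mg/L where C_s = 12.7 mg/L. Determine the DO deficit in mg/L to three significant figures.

D = C_s − C = 12.7 − 4.77 = 7.93 mg/L.

D ≈ 7.93 mg/L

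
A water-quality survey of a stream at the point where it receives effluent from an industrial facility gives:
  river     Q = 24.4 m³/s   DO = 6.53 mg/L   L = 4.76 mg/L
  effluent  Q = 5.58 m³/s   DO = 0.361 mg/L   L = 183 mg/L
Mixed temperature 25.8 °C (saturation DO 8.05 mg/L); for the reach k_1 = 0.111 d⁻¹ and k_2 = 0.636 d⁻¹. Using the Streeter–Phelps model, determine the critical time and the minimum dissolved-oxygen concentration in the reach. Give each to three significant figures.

Mixed DO = (24.4×6.53 + 5.58×0.361)/(24.4+5.58) = 161.3/29.98 = 5.382 mg/L.
Mixed L₀ = (24.4×4.76 + 5.58×183)/(29.98) = 1137/29.98 = 37.93 mg/L.
Initial deficit D₀ = C_s − DO₀ = 8.05 − 5.382 = 2.668 mg/L.
t_c = (1/0.5250) ln[(0.636/0.111)(1 − 2.668×0.5250/(0.111×37.93))] = 1.905 × ln(3.824) = 2.555 d.
D_c = (0.111/0.636) × 37.93 × e^(−0.111×2.555) = 0.1745 × 37.93 × 0.7531 = 4.986 mg/L.
Minimum DO = 8.05 − 4.986 = 3.064 mg/L.

t_c ≈ 2.55 d; minimum DO ≈ 3.06 mg/L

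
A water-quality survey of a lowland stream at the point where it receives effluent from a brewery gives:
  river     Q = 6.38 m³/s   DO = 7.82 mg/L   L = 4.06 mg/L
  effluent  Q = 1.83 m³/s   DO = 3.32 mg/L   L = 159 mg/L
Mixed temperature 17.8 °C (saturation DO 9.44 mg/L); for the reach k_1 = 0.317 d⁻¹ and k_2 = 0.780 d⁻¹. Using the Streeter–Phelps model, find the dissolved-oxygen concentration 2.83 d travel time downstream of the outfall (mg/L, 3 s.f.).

DO ≈ 1.28 mg/L

Mixed DO = (6.38×7.82 + 1.83×3.32)/(6.38+1.83) = 55.97/8.210 = 6.817 mg/L.
Mixed L₀ = (6.38×4.06 + 1.83×159)/(8.210) = 316.9/8.210 = 38.60 mg/L.
Initial deficit D₀ = C_s − DO₀ = 9.44 − 6.817 = 2.623 mg/L.
D(2.83) = [0.317×38.60/(0.780−0.317)](e^(−0.317×2.83) − e^(−0.780×2.83)) + 2.623 e^(−0.780×2.83)
= 26.43 × (0.4077 − 0.1100) + 2.623 × 0.1100 = 8.157 mg/L.
DO = 9.44 − 8.157 = 1.283 mg/L.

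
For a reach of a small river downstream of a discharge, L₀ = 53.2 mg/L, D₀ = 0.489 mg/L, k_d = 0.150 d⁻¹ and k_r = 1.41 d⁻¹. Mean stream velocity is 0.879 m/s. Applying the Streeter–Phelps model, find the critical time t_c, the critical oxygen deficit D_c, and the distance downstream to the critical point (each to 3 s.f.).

t_c = [1/(k_r−k_d)] ln[(k_r/k_d)(1 − D₀(k_r−k_d)/(k_d L₀))]
= [1/(1.41−0.150)] ln[(1.41/0.150)(1 − 0.489×1.260/(0.150×53.2))]
= (1/1.260) ln[9.400 × 0.9228] = 0.7937 × ln(8.674) = 0.7937 × 2.160 = 1.715 d.
L(t_c) = L₀ e^(−k_d t_c) = 53.2 × 0.7732 = 41.14 mg/L, and at the critical point k_r D_c = k_d L, so D_c = (0.150/1.41) × 41.14 = 4.376 mg/L.
x_c = v t_c = 0.879 m/s × 1.715 d × 86400 s/d = 130200 m ≈ 130 km.

t_c ≈ 1.71 d; D_c ≈ 4.38 mg/L; x_c ≈ 130 km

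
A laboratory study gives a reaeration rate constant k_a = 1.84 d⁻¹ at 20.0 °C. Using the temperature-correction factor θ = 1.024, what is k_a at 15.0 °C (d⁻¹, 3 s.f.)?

k_a ≈ 1.63 d⁻¹

k_a(T₂) = k_a(T₁) · θ^(T₂−T₁) = 1.84 × 1.024^(15.0−20.0)
= 1.84 × 1.024^-5.00 = 1.84 × 0.8882 = 1.634 d⁻¹.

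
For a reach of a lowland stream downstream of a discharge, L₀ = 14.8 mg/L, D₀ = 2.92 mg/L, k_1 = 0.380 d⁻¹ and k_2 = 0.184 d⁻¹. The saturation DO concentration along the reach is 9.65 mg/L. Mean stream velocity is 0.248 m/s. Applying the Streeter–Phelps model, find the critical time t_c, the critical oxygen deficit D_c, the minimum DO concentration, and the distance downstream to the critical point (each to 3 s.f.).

t_c ≈ 3.21 d; D_c ≈ 9.04 mg/L; min DO ≈ 0.610 mg/L; x_c ≈ 68.7 km

With k_2/k_1 = 0.4842 and 1 − D₀(k_2−k_1)/(k_1 L₀) = 1.102,
t_c = ln(0.4842 × 1.102) / (0.184 − 0.380) = ln(0.5335) / -0.1960 = -0.6283/-0.1960 = 3.206 d.
L(t_c) = L₀ e^(−k_1 t_c) = 14.8 × 0.2958 = 4.377 mg/L, and at the critical point k_2 D_c = k_1 L, so D_c = (0.380/0.184) × 4.377 = 9.040 mg/L.
Minimum DO = C_s − D_c = 9.65 − 9.040 = 0.6098 mg/L.
x_c = v t_c = 0.248 m/s × 3.206 d × 86400 s/d = 68690 m ≈ 68.7 km.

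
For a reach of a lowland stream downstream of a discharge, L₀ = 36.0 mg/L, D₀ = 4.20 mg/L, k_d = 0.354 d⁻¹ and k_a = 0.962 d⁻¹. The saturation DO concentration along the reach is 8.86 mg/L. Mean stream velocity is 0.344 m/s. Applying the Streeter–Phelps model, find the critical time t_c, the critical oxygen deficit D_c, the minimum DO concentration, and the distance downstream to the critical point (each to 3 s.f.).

t_c ≈ 1.28 d; D_c ≈ 8.43 mg/L; min DO ≈ 0.429 mg/L; x_c ≈ 37.9 km

With k_a/k_d = 2.718 and 1 − D₀(k_a−k_d)/(k_d L₀) = 0.7996,
t_c = ln(2.718 × 0.7996) / (0.962 − 0.354) = ln(2.173) / 0.6080 = 0.7761/0.6080 = 1.276 d.
D_c = (k_d/k_a) L₀ e^(−k_d t_c) = (0.354/0.962) × 36.0 × e^(−0.354×1.276) = 0.3680 × 36.0 × 0.6364 = 8.431 mg/L.
Minimum DO = C_s − D_c = 8.86 − 8.431 = 0.4289 mg/L.
x_c = v t_c = 0.344 m/s × 1.276 d × 86400 s/d = 37940 m ≈ 37.9 km.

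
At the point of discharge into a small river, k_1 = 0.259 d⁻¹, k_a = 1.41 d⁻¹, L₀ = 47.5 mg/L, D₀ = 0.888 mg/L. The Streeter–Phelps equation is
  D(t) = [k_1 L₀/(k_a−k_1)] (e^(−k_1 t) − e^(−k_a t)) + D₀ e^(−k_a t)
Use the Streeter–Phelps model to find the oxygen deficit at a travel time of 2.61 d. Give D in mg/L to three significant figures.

D ≈ 5.19 mg/L

k_1 L₀/(k_a−k_1) = 0.259×47.5/(1.41−0.259) = 12.30/1.151 = 10.69 mg/L.
e^(−k_1 t) = e^(−0.259×2.610) = 0.5087; e^(−k_a t) = e^(−1.41×2.610) = 0.02522.
D = 10.69 × (0.5087 − 0.02522) + 0.888 × 0.02522 = 5.167 + 0.02240 = 5.190 mg/L.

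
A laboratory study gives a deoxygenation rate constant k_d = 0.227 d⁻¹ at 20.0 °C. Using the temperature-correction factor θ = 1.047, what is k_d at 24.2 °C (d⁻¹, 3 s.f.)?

k_d(T₂) = k_d(T₁) · θ^(T₂−T₁) = 0.227 × 1.047^(24.2−20.0)
= 0.227 × 1.047^4.20 = 0.227 × 1.213 = 0.2753 d⁻¹.

k_d ≈ 0.275 d⁻¹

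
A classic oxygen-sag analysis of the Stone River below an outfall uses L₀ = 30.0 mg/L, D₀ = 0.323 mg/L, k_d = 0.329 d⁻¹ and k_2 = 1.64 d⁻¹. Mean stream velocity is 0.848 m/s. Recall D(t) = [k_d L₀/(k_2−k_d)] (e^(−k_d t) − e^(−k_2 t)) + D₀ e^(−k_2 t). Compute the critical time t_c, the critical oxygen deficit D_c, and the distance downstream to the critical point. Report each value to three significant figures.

t_c ≈ 1.19 d; D_c ≈ 4.07 mg/L; x_c ≈ 87.3 km

t_c = [1/(k_2−k_d)] ln[(k_2/k_d)(1 − D₀(k_2−k_d)/(k_d L₀))]
= [1/(1.64−0.329)] ln[(1.64/0.329)(1 − 0.323×1.311/(0.329×30.0))]
= (1/1.311) ln[4.985 × 0.9571] = 0.7628 × ln(4.771) = 0.7628 × 1.563 = 1.192 d.
D_c = (k_d/k_2) L₀ e^(−k_d t_c) = (0.329/1.64) × 30.0 × e^(−0.329×1.192) = 0.2006 × 30.0 × 0.6756 = 4.066 mg/L.
x_c = v t_c = 0.848 m/s × 1.192 d × 86400 s/d = 87330 m ≈ 87.3 km.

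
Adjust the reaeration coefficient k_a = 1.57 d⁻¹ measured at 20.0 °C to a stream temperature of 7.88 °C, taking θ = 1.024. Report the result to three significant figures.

k_a(T₂) = k_a(T₁) · θ^(T₂−T₁) = 1.57 × 1.024^(7.88−20.0)
= 1.57 × 1.024^-12.1 = 1.57 × 0.7502 = 1.178 d⁻¹.

k_a ≈ 1.18 d⁻¹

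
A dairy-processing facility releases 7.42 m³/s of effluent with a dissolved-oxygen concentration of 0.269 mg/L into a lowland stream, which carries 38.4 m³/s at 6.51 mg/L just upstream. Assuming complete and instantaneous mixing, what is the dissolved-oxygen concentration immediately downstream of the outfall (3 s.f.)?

Flow-weighted mixing: C = (Q_r C_r + Q_w C_w)/(Q_r + Q_w)
= (38.4×6.51 + 7.42×0.269)/(38.4 + 7.42) = 252.0/45.82 = 5.499 mg/L.

5.50 mg/L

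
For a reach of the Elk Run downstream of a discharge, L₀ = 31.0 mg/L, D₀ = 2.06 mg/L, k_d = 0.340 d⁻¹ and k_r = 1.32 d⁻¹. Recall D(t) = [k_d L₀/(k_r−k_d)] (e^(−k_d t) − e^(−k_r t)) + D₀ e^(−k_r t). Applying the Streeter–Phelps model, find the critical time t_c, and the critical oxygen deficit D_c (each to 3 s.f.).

t_c ≈ 1.17 d; D_c ≈ 5.37 mg/L

With k_r/k_d = 3.882 and 1 − D₀(k_r−k_d)/(k_d L₀) = 0.8085,
t_c = ln(3.882 × 0.8085) / (1.32 − 0.340) = ln(3.139) / 0.9800 = 1.144/0.9800 = 1.167 d.
L(t_c) = L₀ e^(−k_d t_c) = 31.0 × 0.6724 = 20.85 mg/L, and at the critical point k_r D_c = k_d L, so D_c = (0.340/1.32) × 20.85 = 5.369 mg/L.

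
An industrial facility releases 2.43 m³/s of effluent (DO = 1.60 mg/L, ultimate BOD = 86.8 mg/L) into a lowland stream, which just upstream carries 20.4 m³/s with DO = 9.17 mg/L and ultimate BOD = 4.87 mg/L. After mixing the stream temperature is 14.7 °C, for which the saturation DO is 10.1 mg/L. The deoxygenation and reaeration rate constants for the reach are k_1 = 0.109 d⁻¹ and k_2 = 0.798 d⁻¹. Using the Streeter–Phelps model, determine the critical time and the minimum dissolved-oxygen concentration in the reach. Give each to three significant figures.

t_c ≈ 0.499 d; minimum DO ≈ 8.34 mg/L

Mixed DO = (20.4×9.17 + 2.43×1.60)/(20.4+2.43) = 191.0/22.83 = 8.364 mg/L.
Mixed L₀ = (20.4×4.87 + 2.43×86.8)/(22.83) = 310.3/22.83 = 13.59 mg/L.
Initial deficit D₀ = C_s − DO₀ = 10.1 − 8.364 = 1.736 mg/L.
t_c = (1/0.6890) ln[(0.798/0.109)(1 − 1.736×0.6890/(0.109×13.59))] = 1.451 × ln(1.411) = 0.4994 d.
D_c = (0.109/0.798) × 13.59 × e^(−0.109×0.4994) = 0.1366 × 13.59 × 0.9470 = 1.758 mg/L.
Minimum DO = 10.1 − 1.758 = 8.342 mg/L.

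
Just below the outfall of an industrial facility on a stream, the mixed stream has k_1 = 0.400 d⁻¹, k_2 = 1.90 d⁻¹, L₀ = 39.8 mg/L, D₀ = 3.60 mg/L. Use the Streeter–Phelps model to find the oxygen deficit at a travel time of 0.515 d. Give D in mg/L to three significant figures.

D ≈ 6.00 mg/L

k_1 L₀/(k_2−k_1) = 0.400×39.8/(1.90−0.400) = 15.92/1.500 = 10.61 mg/L.
e^(−k_1 t) = e^(−0.400×0.5150) = 0.8138; e^(−k_2 t) = e^(−1.90×0.5150) = 0.3759.
D = 10.61 × (0.8138 − 0.3759) + 3.60 × 0.3759 = 4.648 + 1.353 = 6.001 mg/L.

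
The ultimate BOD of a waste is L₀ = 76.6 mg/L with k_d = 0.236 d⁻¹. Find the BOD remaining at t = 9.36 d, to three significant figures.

L ≈ 8.41 mg/L

L_t = L₀ e^(−k_d t) = 76.6 × e^(−0.236×9.36) = 76.6 × 0.1098 = 8.412 mg/L.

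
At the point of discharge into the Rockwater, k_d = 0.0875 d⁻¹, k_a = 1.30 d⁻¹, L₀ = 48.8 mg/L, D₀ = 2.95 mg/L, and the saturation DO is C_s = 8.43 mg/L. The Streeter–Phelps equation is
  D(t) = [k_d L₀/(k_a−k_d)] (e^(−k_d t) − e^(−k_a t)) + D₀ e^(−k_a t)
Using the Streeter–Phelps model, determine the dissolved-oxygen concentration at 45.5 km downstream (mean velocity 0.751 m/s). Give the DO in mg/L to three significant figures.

DO ≈ 5.35 mg/L

Travel time t = x/v = 45.5 km / (0.751 m/s) = 45500 m / 0.751 m/s = 60590 s = 0.7012 d.
k_d L₀/(k_a−k_d) = 0.0875×48.8/(1.30−0.0875) = 4.270/1.213 = 3.522 mg/L.
e^(−k_d t) = e^(−0.0875×0.7012) = 0.9405; e^(−k_a t) = e^(−1.30×0.7012) = 0.4019.
D = 3.522 × (0.9405 − 0.4019) + 2.95 × 0.4019 = 1.897 + 1.186 = 3.082 mg/L.
DO = C_s − D = 8.43 − 3.082 = 5.348 mg/L.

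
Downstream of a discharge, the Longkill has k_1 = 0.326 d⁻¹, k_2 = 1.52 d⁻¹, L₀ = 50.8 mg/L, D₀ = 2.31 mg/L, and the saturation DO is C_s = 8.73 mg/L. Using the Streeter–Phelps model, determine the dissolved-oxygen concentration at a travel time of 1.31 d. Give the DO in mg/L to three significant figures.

DO ≈ 1.26 mg/L

k_1 L₀/(k_2−k_1) = 0.326×50.8/(1.52−0.326) = 16.56/1.194 = 13.87 mg/L.
e^(−k_1 t) = e^(−0.326×1.310) = 0.6524; e^(−k_2 t) = e^(−1.52×1.310) = 0.1365.
D = 13.87 × (0.6524 − 0.1365) + 2.31 × 0.1365 = 7.155 + 0.3154 = 7.471 mg/L.
DO = C_s − D = 8.73 − 7.471 = 1.259 mg/L.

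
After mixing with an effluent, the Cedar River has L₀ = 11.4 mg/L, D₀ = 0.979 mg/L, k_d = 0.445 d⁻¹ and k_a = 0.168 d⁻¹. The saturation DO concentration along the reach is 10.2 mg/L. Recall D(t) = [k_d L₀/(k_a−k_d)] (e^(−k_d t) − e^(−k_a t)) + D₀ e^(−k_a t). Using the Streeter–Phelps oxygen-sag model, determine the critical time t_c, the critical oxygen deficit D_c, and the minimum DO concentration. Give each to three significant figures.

With k_a/k_d = 0.3775 and 1 − D₀(k_a−k_d)/(k_d L₀) = 1.053,
t_c = ln(0.3775 × 1.053) / (0.168 − 0.445) = ln(0.3977) / -0.2770 = -0.9220/-0.2770 = 3.329 d.
D_c = (k_d/k_a) L₀ e^(−k_d t_c) = (0.445/0.168) × 11.4 × e^(−0.445×3.329) = 2.649 × 11.4 × 0.2274 = 6.865 mg/L.
Minimum DO = C_s − D_c = 10.2 − 6.865 = 3.335 mg/L.

t_c ≈ 3.33 d; D_c ≈ 6.87 mg/L; min DO ≈ 3.33 mg/L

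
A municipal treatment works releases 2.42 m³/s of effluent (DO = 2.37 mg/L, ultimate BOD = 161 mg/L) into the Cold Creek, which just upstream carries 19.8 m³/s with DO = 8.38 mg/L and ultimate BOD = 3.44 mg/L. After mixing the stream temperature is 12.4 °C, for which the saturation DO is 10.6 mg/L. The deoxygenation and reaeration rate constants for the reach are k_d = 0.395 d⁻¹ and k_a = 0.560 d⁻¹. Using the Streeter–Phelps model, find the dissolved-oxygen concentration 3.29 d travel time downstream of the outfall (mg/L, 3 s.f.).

DO ≈ 4.51 mg/L

Mixed DO = (19.8×8.38 + 2.42×2.37)/(19.8+2.42) = 171.7/22.22 = 7.725 mg/L.
Mixed L₀ = (19.8×3.44 + 2.42×161)/(22.22) = 457.7/22.22 = 20.60 mg/L.
Initial deficit D₀ = C_s − DO₀ = 10.6 − 7.725 = 2.875 mg/L.
D(3.29) = [0.395×20.60/(0.560−0.395)](e^(−0.395×3.29) − e^(−0.560×3.29)) + 2.875 e^(−0.560×3.29)
= 49.32 × (0.2727 − 0.1584) + 2.875 × 0.1584 = 6.088 mg/L.
DO = 10.6 − 6.088 = 4.512 mg/L.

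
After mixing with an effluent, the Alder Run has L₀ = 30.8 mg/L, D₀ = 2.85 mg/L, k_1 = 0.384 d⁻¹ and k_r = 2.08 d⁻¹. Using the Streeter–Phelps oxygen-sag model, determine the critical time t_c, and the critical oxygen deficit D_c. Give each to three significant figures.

At the critical point dD/dt = 0, so k_1 L₀ e^(−k_1 t) = k_r D. Substituting D(t) from the Streeter–Phelps equation and solving for t gives
t_c = ln[(k_r/k_1)(1 − D₀(k_r−k_1)/(k_1 L₀))] / (k_r−k_1).
Here k_r−k_1 = 1.696 d⁻¹ and 1 − D₀(k_r−k_1)/(k_1 L₀) = 1 − 2.85×1.696/(0.384×30.8) = 0.5913, so
t_c = ln(5.417 × 0.5913) / 1.696 = 1.164 / 1.696 = 0.6864 d.
D_c = (k_1/k_r) L₀ e^(−k_1 t_c) = (0.384/2.08) × 30.8 × e^(−0.384×0.6864) = 0.1846 × 30.8 × 0.7683 = 4.369 mg/L.

t_c ≈ 0.686 d; D_c ≈ 4.37 mg/L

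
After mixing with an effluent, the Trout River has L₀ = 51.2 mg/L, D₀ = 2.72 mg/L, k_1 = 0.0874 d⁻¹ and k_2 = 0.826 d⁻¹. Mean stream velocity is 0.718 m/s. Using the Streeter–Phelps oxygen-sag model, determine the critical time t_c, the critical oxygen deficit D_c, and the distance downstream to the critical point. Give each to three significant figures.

t_c ≈ 2.23 d; D_c ≈ 4.46 mg/L; x_c ≈ 139 km

At the critical point dD/dt = 0, so k_1 L₀ e^(−k_1 t) = k_2 D. Substituting D(t) from the Streeter–Phelps equation and solving for t gives
t_c = ln[(k_2/k_1)(1 − D₀(k_2−k_1)/(k_1 L₀))] / (k_2−k_1).
Here k_2−k_1 = 0.7386 d⁻¹ and 1 − D₀(k_2−k_1)/(k_1 L₀) = 1 − 2.72×0.7386/(0.0874×51.2) = 0.5511, so
t_c = ln(9.451 × 0.5511) / 0.7386 = 1.650 / 0.7386 = 2.234 d.
D_c = (k_1/k_2) L₀ e^(−k_1 t_c) = (0.0874/0.826) × 51.2 × e^(−0.0874×2.234) = 0.1058 × 51.2 × 0.8226 = 4.457 mg/L.
x_c = v t_c = 0.718 m/s × 2.234 d × 86400 s/d = 138600 m ≈ 139 km.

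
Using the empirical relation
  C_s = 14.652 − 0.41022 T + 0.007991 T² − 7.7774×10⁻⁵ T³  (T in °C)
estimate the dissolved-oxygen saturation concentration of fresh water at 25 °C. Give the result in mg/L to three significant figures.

C_s ≈ 8.18 mg/L

C_s = 14.652 − 0.41022×25 + 0.007991×25² − 7.7774×10⁻⁵×25³ = 8.176 mg/L.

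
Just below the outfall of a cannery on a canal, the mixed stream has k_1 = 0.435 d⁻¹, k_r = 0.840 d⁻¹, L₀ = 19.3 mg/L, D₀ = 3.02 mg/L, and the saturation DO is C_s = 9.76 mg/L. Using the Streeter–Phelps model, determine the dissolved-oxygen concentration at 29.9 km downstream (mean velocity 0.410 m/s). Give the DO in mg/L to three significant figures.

DO ≈ 4.12 mg/L

Travel time t = x/v = 29.9 km / (0.410 m/s) = 29900 m / 0.410 m/s = 72930 s = 0.8441 d.
k_1 L₀/(k_r−k_1) = 0.435×19.3/(0.840−0.435) = 8.396/0.4050 = 20.73 mg/L.
e^(−k_1 t) = e^(−0.435×0.8441) = 0.6927; e^(−k_r t) = e^(−0.840×0.8441) = 0.4921.
D = 20.73 × (0.6927 − 0.4921) + 3.02 × 0.4921 = 4.158 + 1.486 = 5.644 mg/L.
DO = C_s − D = 9.76 − 5.644 = 4.116 mg/L.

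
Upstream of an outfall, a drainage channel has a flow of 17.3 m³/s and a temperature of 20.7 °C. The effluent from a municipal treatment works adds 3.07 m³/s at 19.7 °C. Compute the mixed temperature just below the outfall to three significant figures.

Flow-weighted mixing: C = (Q_r C_r + Q_w C_w)/(Q_r + Q_w)
= (17.3×20.7 + 3.07×19.7)/(17.3 + 3.07) = 418.6/20.37 = 20.55 °C.

20.5 °C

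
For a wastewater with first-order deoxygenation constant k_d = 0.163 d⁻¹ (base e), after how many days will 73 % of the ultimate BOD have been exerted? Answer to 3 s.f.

y/L₀ = 1 − e^(−k_d t) = 0.73 ⇒ e^(−k_d t) = 0.270
t = −ln(0.270) / 0.163 = 1.309 / 0.163 = 8.033 d.

t ≈ 8.03 d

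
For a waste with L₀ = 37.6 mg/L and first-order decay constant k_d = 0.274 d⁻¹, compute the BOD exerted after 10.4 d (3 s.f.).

y_t = L₀(1 − e^(−k_d t)) = 37.6 × (1 − e^(−0.274×10.4))
= 37.6 × (1 − 0.05787) = 37.6 × 0.9421 = 35.42 mg/L.

y ≈ 35.4 mg/L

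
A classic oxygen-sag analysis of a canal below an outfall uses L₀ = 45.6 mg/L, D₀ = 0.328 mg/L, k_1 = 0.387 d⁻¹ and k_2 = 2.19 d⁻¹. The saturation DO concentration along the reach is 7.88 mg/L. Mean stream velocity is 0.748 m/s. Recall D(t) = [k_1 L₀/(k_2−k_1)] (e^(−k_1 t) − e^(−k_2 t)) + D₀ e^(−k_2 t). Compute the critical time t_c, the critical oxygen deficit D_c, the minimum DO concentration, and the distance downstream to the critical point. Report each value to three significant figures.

t_c = [1/(k_2−k_1)] ln[(k_2/k_1)(1 − D₀(k_2−k_1)/(k_1 L₀))]
= [1/(2.19−0.387)] ln[(2.19/0.387)(1 − 0.328×1.803/(0.387×45.6))]
= (1/1.803) ln[5.659 × 0.9665] = 0.5546 × ln(5.469) = 0.5546 × 1.699 = 0.9424 d.
L(t_c) = L₀ e^(−k_1 t_c) = 45.6 × 0.6944 = 31.66 mg/L, and at the critical point k_2 D_c = k_1 L, so D_c = (0.387/2.19) × 31.66 = 5.596 mg/L.
Minimum DO = C_s − D_c = 7.88 − 5.596 = 2.284 mg/L.
x_c = v t_c = 0.748 m/s × 0.9424 d × 86400 s/d = 60900 m ≈ 60.9 km.

t_c ≈ 0.942 d; D_c ≈ 5.60 mg/L; min DO ≈ 2.28 mg/L; x_c ≈ 60.9 km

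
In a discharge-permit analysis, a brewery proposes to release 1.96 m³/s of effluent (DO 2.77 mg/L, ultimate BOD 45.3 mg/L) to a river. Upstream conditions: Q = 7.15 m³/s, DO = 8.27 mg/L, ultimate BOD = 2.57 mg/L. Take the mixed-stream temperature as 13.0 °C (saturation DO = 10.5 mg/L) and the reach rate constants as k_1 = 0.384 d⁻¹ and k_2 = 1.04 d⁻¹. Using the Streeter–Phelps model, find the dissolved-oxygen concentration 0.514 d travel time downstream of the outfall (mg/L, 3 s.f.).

DO ≈ 6.88 mg/L

Mixed DO = (7.15×8.27 + 1.96×2.77)/(7.15+1.96) = 64.56/9.110 = 7.087 mg/L.
Mixed L₀ = (7.15×2.57 + 1.96×45.3)/(9.110) = 107.2/9.110 = 11.76 mg/L.
Initial deficit D₀ = C_s − DO₀ = 10.5 − 7.087 = 3.413 mg/L.
D(0.514) = [0.384×11.76/(1.04−0.384)](e^(−0.384×0.514) − e^(−1.04×0.514)) + 3.413 e^(−1.04×0.514)
= 6.886 × (0.8209 − 0.5859) + 3.413 × 0.5859 = 3.618 mg/L.
DO = 10.5 − 3.618 = 6.882 mg/L.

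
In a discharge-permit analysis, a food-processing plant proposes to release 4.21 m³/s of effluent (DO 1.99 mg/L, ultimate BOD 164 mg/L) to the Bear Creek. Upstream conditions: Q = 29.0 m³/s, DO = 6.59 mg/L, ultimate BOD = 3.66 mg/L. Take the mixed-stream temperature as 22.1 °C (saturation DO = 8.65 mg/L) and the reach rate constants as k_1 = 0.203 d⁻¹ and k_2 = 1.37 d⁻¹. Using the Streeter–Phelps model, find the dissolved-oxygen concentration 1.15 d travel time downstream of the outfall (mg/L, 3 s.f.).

Mixed DO = (29.0×6.59 + 4.21×1.99)/(29.0+4.21) = 199.5/33.21 = 6.007 mg/L.
Mixed L₀ = (29.0×3.66 + 4.21×164)/(33.21) = 796.6/33.21 = 23.99 mg/L.
Initial deficit D₀ = C_s − DO₀ = 8.65 − 6.007 = 2.643 mg/L.
D(1.15) = [0.203×23.99/(1.37−0.203)](e^(−0.203×1.15) − e^(−1.37×1.15)) + 2.643 e^(−1.37×1.15)
= 4.172 × (0.7918 − 0.2069) + 2.643 × 0.2069 = 2.987 mg/L.
DO = 8.65 − 2.987 = 5.663 mg/L.

DO ≈ 5.66 mg/L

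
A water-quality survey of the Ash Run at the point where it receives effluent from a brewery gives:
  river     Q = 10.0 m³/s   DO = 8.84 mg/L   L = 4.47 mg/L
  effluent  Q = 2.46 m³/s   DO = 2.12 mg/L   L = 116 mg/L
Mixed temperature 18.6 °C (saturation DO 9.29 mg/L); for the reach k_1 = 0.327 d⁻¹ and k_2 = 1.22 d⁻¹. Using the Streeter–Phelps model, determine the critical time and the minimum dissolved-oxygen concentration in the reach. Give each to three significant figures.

t_c ≈ 1.25 d; minimum DO ≈ 4.57 mg/L

Mixed DO = (10.0×8.84 + 2.46×2.12)/(10.0+2.46) = 93.62/12.46 = 7.513 mg/L.
Mixed L₀ = (10.0×4.47 + 2.46×116)/(12.46) = 330.1/12.46 = 26.49 mg/L.
Initial deficit D₀ = C_s − DO₀ = 9.29 − 7.513 = 1.777 mg/L.
t_c = (1/0.8930) ln[(1.22/0.327)(1 − 1.777×0.8930/(0.327×26.49))] = 1.120 × ln(3.048) = 1.248 d.
D_c = (0.327/1.22) × 26.49 × e^(−0.327×1.248) = 0.2680 × 26.49 × 0.6649 = 4.721 mg/L.
Minimum DO = 9.29 − 4.721 = 4.569 mg/L.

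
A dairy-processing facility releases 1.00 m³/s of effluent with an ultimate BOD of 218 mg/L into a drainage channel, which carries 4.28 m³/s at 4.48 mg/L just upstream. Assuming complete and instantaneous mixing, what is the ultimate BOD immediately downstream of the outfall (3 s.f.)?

44.9 mg/L

Flow-weighted mixing: C = (Q_r C_r + Q_w C_w)/(Q_r + Q_w)
= (4.28×4.48 + 1.00×218)/(4.28 + 1.00) = 237.2/5.280 = 44.92 mg/L.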